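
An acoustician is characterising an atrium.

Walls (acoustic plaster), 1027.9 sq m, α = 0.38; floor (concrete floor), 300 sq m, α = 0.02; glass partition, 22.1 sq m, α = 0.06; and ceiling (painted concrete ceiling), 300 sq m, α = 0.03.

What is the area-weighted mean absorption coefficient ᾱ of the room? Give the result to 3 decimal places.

0.247

Total surface area S = 1650.0 sq m.
Σ(Sᵢαᵢ) = 1027.9·0.38 + 300·0.02 + 22.1·0.06 + 300·0.03 = 406.928.
ᾱ = 406.928 / 1650.0 = 0.247.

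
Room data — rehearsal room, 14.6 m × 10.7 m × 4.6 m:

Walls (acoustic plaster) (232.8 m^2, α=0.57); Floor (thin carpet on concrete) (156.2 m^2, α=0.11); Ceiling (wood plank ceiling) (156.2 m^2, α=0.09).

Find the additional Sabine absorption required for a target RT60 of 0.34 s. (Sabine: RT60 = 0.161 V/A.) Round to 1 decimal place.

176.3 sabins

Total absorption A₁ = 232.8·0.57 + 156.2·0.11 + 156.2·0.09
  = 132.696 + 17.182 + 14.058 = 163.936 m^2 sabins.
For T = 0.34 s, need A₂ = 0.161·V/T = 0.161·718.612/0.34 = 340.284 sabins.
ΔA = A₂ − A₁ = 340.284 − 163.936 = 176.3 sabins.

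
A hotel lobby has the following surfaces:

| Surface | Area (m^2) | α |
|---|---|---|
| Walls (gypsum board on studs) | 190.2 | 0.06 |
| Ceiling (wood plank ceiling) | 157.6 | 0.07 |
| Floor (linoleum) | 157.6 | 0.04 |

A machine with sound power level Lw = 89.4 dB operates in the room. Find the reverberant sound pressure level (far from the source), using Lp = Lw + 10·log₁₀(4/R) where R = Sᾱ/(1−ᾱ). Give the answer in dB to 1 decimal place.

Σ(Sᵢαᵢ) = 190.2·0.06 + 157.6·0.07 + 157.6·0.04 = 28.748; total area S = 505.4 m^2.
ᾱ = 28.748/505.4 = 0.0569; R = Sᾱ/(1−ᾱ) = 28.748/(1−0.0569) = 30.482 m^2.
Lp = Lw + 10 log₁₀(4/R) = 89.4 -8.82 = 80.6 dB.

80.6 dB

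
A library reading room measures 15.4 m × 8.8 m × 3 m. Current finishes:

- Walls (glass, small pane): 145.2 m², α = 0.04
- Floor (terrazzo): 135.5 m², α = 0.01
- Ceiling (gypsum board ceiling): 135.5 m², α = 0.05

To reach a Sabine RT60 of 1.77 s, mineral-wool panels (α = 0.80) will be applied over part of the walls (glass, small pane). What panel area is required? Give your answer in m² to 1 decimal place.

30.3

Equivalent absorption area: A₁ = 145.2*0.04 + 135.5*0.01 + 135.5*0.05 = 13.938 m².
V = 406.56 m³. Target absorption A₂ = 0.161 × 406.56 / 1.77 = 36.981 sabins.
Absorption to add: 36.981 − 13.938 = 23.043 sabins.
Net gain per m²: Δα = 0.80 − 0.04 = 0.76.
Panel area = 23.043 / 0.76 = 30.3 m².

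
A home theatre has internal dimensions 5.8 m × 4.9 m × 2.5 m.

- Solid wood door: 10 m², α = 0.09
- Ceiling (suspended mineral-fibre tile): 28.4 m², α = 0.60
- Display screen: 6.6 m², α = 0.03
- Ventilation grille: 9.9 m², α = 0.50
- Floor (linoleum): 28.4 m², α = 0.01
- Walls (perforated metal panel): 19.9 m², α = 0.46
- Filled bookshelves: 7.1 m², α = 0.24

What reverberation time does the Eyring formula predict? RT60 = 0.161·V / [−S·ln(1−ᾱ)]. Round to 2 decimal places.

S = Σ Sᵢ = 110.3 m².
Absorption A = 10×0.09 + 28.4×0.60 + 6.6×0.03 + 9.9×0.50 + 28.4×0.01 + 19.9×0.46 + 7.1×0.24 = 34.230 sabins.
Mean coefficient ᾱ = A/S = 0.3103.
−S·ln(1−ᾱ) = −110.3 × ln(1 − 0.3103) = 40.976.
V = 5.8 × 4.9 × 2.5 = 71.05 m³.
T = 0.161·V/[−S·ln(1−ᾱ)] = 0.161·71.05/40.976 = 0.28 s.

0.28 sec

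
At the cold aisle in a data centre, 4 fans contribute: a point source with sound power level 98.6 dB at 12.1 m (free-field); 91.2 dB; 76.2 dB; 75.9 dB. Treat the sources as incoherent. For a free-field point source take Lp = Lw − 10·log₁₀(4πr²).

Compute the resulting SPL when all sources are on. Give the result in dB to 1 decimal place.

91.5 dB

Source at 12.1 m: Lp = 98.6 − 10·log₁₀(4π·12.1²) = 98.6 − 10·log₁₀(1839.842) = 66.0 dB.
Sum in the linear (power) domain: Σ 10^(Lᵢ/10) = 10^(66.0/10) + 10^(91.2/10) + 10^(76.2/10) + 10^(75.9/10) = 1.403e+09.
Combined level = 10 log₁₀(1.403e+09) = 91.5 dB.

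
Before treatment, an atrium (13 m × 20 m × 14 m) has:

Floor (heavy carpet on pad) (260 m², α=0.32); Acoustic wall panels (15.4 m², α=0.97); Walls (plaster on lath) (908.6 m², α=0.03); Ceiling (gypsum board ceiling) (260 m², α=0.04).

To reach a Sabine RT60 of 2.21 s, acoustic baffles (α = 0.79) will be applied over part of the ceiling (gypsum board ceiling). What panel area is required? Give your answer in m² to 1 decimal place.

172.5

Total absorption A₁ = 260×0.32 + 15.4×0.97 + 908.6×0.03 + 260×0.04
  = 83.200 + 14.938 + 27.258 + 10.400 = 135.796 m² sabins.
Required A₂ = 0.161·3640/2.21 = 265.176 sabins.
ΔA needed = 265.176 − 135.796 = 129.380 sabins.
Each m² of panel replacing the ceiling (gypsum board ceiling) adds (0.79 − 0.04) = 0.75 sabins.
Area = ΔA/Δα = 129.380/0.75 = 172.5 m².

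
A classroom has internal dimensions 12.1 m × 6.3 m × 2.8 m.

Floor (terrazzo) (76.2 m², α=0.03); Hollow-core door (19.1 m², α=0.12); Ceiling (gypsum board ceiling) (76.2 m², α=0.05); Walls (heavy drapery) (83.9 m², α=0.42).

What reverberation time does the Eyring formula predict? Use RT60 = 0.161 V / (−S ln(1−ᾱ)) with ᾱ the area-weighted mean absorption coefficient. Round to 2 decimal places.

S = Σ Sᵢ = 255.4 m².
Σ(Sᵢαᵢ) = 76.2·0.03 + 19.1·0.12 + 76.2·0.05 + 83.9·0.42 = 43.626.
Mean coefficient ᾱ = A/S = 0.1708.
−S·ln(1−ᾱ) = −255.4 × ln(1 − 0.1708) = 47.835.
V = 12.1 × 6.3 × 2.8 = 213.444 m³.
RT60 = 0.161 × 213.444 / 47.835 = 0.72 s.

0.72 seconds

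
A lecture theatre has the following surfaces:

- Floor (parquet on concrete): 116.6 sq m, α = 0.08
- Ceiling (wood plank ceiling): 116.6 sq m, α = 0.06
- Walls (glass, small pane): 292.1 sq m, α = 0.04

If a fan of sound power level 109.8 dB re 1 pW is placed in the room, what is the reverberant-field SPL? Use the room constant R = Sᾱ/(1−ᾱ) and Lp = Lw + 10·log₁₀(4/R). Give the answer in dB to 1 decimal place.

101.1 dB

Σ(Sᵢαᵢ) = 116.6·0.08 + 116.6·0.06 + 292.1·0.04 = 28.008; total area S = 525.3 sq m.
ᾱ = 28.008/525.3 = 0.0533; R = Sᾱ/(1−ᾱ) = 28.008/(1−0.0533) = 29.585 sq m.
Lp = Lw + 10 log₁₀(4/R) = 109.8 -8.69 = 101.1 dB.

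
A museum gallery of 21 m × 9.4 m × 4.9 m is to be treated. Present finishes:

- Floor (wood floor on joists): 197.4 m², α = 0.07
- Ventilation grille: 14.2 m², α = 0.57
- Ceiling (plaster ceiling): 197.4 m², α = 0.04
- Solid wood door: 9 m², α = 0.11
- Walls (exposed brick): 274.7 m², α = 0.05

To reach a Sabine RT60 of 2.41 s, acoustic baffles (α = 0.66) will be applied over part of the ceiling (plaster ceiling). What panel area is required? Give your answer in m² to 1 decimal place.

Summing Sᵢαᵢ: 13.818 + 8.094 + 7.896 + 0.990 + 13.735 → A₁ = 44.533 sabins.
V = 967.26 m³. Target absorption A₂ = 0.161 × 967.26 / 2.41 = 64.618 sabins.
Absorption to add: 64.618 − 44.533 = 20.085 sabins.
Each m² of panel replacing the ceiling (plaster ceiling) adds (0.66 − 0.04) = 0.62 sabins.
Panel area = 20.085 / 0.62 = 32.4 m².

32.4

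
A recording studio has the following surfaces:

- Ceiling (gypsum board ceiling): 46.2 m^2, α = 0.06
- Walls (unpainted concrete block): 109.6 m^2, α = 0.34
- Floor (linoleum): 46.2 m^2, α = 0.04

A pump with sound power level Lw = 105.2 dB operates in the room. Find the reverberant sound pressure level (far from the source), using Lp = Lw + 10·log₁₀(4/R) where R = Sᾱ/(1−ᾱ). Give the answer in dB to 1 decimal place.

94.0 dB

A = 41.884 sabins; S = 202.0 m^2.
ᾱ = 0.2073, so room constant R = A/(1−ᾱ) = 52.837 m^2.
Lp = Lw + 10 log₁₀(4/R) = 105.2 -11.21 = 94.0 dB.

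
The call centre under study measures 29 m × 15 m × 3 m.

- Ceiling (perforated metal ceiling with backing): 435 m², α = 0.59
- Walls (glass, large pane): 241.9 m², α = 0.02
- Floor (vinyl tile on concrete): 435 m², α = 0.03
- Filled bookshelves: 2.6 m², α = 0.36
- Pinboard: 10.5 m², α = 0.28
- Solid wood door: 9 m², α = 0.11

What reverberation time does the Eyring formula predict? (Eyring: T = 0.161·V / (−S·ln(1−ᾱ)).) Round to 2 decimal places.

Total surface area S = 435 + 241.9 + 435 + 2.6 + 10.5 + 9 = 1134.0 m².
Absorption A = 435·0.59 + 241.9·0.02 + 435·0.03 + 2.6·0.36 + 10.5·0.28 + 9·0.11 = 279.404 sabins.
Mean coefficient ᾱ = A/S = 0.2464.
Eyring denominator: −S ln(1−ᾱ) = 320.801.
V = 29 × 15 × 3 = 1305 m³.
T = 0.161·V/[−S·ln(1−ᾱ)] = 0.161·1305/320.801 = 0.65 s.

0.65 seconds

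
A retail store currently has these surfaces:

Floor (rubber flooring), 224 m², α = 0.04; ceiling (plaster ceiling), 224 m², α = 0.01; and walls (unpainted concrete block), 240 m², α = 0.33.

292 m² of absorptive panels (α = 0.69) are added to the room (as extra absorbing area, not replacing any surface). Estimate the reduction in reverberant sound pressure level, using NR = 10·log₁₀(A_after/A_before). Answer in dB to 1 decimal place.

Summing Sᵢαᵢ: 8.960 + 2.240 + 79.200 → A_before = 90.400 sabins.
Treatment contributes 292·0.69 = 201.480 sabins.
New total A_after = 291.880 sabins.
NR = 10·log₁₀(291.880/90.400) = 5.1 dB.

5.1 dB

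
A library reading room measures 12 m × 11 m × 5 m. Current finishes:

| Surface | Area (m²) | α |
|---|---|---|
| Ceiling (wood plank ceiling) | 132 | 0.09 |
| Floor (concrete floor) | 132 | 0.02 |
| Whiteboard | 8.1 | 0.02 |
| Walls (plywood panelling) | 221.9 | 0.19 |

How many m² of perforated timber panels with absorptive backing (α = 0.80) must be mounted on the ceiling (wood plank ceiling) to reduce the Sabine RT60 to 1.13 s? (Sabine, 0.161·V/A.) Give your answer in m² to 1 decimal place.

52.4

Summing Sᵢαᵢ: 11.880 + 2.640 + 0.162 + 42.161 → A₁ = 56.843 sabins.
Required A₂ = 0.161·660/1.13 = 94.035 sabins.
ΔA needed = 94.035 − 56.843 = 37.192 sabins.
Net gain per m²: Δα = 0.80 − 0.09 = 0.71.
Area = ΔA/Δα = 37.192/0.71 = 52.4 m².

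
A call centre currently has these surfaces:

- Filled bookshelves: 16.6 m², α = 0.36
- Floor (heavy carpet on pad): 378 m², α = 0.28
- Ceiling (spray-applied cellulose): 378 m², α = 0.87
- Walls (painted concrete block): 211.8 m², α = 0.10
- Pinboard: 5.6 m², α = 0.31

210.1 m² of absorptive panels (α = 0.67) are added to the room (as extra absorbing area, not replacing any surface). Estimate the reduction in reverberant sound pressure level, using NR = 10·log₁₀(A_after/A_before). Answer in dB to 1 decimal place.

1.2 dB

Equivalent absorption area: A_before = 16.6×0.36 + 378×0.28 + 378×0.87 + 211.8×0.10 + 5.6×0.31 = 463.592 m².
Treatment contributes 210.1·0.67 = 140.767 sabins.
New total A_after = 604.359 sabins.
NR = 10·log₁₀(604.359/463.592) = 1.2 dB.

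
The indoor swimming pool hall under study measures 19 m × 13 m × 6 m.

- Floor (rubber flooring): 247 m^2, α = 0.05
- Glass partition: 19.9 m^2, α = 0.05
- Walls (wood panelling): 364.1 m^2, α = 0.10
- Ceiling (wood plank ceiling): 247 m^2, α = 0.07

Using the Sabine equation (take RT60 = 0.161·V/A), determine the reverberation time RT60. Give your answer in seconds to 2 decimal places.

3.56 s

Total absorption A = 247*0.05 + 19.9*0.05 + 364.1*0.10 + 247*0.07
  = 12.350 + 0.995 + 36.410 + 17.290 = 67.045 m^2 sabins.
Room volume: 1482 m³.
T = 0.161 V/A = 0.161·1482/67.045 = 3.56 s.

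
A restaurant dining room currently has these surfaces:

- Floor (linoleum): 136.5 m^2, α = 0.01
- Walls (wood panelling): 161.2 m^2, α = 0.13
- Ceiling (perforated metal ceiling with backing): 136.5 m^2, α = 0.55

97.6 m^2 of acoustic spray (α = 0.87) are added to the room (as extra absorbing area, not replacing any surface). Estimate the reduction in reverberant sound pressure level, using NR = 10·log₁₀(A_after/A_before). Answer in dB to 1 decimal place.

2.7 dB

Equivalent absorption area: A_before = 136.5×0.01 + 161.2×0.13 + 136.5×0.55 = 97.396 m^2.
Treatment contributes 97.6·0.87 = 84.912 sabins.
A_after = 97.396 + 84.912 = 182.308 sabins.
NR = 10·log₁₀(182.308/97.396) = 2.7 dB.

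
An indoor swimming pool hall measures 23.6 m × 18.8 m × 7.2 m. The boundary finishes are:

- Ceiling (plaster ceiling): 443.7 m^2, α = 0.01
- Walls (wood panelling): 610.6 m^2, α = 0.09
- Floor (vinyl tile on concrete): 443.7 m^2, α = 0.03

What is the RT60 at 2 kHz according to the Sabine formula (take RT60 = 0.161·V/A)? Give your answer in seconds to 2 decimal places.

Equivalent absorption area: A = 443.7×0.01 + 610.6×0.09 + 443.7×0.03 = 72.702 m^2.
V = 23.6·18.8·7.2 = 3194.496 m³.
Sabine: RT60 = 0.161 × 3194.496 / 72.702 = 7.07 s.

7.07 sec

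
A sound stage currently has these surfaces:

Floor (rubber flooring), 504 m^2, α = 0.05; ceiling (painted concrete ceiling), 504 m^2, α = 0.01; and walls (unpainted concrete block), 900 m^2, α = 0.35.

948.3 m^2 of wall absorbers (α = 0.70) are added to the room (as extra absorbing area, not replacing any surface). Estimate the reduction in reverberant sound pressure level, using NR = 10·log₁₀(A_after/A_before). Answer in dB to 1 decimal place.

A_before = Σ Sᵢαᵢ = 504*0.05 + 504*0.01 + 900*0.35 = 345.240 sabins.
Added absorption = 948.3 × 0.70 = 663.810 sabins.
A_after = 345.240 + 663.810 = 1009.050 sabins.
NR = 10·log₁₀(1009.050/345.240) = 4.7 dB.

4.7 dB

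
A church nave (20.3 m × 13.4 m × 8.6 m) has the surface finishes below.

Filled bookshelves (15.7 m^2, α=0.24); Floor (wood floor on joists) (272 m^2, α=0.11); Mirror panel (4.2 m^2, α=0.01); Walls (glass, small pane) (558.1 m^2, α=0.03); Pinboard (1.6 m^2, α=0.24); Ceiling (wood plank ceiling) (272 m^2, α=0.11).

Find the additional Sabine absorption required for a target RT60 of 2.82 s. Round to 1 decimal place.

Equivalent absorption area: A₁ = 15.7×0.24 + 272×0.11 + 4.2×0.01 + 558.1×0.03 + 1.6×0.24 + 272×0.11 = 80.777 m^2.
For T = 2.82 s, need A₂ = 0.161·V/T = 0.161·2339.372/2.82 = 133.560 sabins.
Shortfall: 133.560 − 80.777 = 52.8 sabins.

52.8 sabins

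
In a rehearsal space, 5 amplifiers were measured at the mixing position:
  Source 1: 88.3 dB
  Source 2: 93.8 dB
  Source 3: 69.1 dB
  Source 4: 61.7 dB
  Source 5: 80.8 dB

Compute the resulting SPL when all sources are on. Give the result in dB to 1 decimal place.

95.1 dB

Converting to relative power and adding: 10^(88.3/10) + 10^(93.8/10) + 10^(69.1/10) + 10^(61.7/10) + 10^(80.8/10) = 3.205e+09.
Combined level = 10 log₁₀(3.205e+09) = 95.1 dB.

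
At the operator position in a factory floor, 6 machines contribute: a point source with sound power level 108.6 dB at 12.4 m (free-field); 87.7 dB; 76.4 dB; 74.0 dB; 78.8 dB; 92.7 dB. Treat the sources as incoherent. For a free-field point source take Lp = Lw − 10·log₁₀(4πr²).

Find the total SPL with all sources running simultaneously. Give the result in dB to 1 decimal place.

Source at 12.4 m: Lp = 108.6 − 10·log₁₀(4π·12.4²) = 108.6 − 10·log₁₀(1932.205) = 75.7 dB.
Σ 10^(Lᵢ/10) = 2.633e+09.
Combined level = 10 log₁₀(2.633e+09) = 94.2 dB.

94.2 dB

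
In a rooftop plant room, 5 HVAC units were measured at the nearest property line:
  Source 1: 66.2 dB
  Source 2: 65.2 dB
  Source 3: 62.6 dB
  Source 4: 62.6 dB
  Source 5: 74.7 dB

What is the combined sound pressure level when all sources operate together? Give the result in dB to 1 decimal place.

Sum in the linear (power) domain: Σ 10^(Lᵢ/10) = 10^(66.2/10) + 10^(65.2/10) + 10^(62.6/10) + 10^(62.6/10) + 10^(74.7/10) = 4.063e+07.
L_total = 10·log₁₀(4.063e+07) = 76.1 dB.

76.1 dB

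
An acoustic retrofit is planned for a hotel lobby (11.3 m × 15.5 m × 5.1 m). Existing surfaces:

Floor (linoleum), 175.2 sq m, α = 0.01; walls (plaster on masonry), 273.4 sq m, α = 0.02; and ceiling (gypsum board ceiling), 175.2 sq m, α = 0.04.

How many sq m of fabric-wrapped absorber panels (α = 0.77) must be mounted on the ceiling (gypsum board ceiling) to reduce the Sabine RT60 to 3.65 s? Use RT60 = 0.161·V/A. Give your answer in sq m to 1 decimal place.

Summing Sᵢαᵢ: 1.752 + 5.468 + 7.008 → A₁ = 14.228 sabins.
V = 893.265 m³. Target absorption A₂ = 0.161 × 893.265 / 3.65 = 39.402 sabins.
Absorption to add: 39.402 − 14.228 = 25.174 sabins.
Each sq m of panel replacing the ceiling (gypsum board ceiling) adds (0.77 − 0.04) = 0.73 sabins.
Panel area = 25.174 / 0.73 = 34.5 sq m.

34.5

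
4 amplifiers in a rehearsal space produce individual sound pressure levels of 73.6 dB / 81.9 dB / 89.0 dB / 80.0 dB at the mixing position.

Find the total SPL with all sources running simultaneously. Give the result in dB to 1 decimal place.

90.3 dB

Sum in the linear (power) domain: Σ 10^(Lᵢ/10) = 10^(73.6/10) + 10^(81.9/10) + 10^(89.0/10) + 10^(80.0/10) = 1.072e+09.
Back to dB: 10·log₁₀ Σ = 90.3 dB.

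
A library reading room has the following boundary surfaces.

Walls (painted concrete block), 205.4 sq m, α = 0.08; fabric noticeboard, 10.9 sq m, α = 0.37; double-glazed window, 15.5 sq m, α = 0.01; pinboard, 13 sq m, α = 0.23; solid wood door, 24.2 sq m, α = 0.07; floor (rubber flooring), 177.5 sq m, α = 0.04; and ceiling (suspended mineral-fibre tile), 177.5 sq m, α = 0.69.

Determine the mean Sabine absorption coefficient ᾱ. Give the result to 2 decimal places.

Total surface area S = 624.0 sq m.
A = 205.4*0.08 + 10.9*0.37 + 15.5*0.01 + 13*0.23 + 24.2*0.07 + 177.5*0.04 + 177.5*0.69 = 154.879 sabins.
ᾱ = A/S = 0.25.

0.25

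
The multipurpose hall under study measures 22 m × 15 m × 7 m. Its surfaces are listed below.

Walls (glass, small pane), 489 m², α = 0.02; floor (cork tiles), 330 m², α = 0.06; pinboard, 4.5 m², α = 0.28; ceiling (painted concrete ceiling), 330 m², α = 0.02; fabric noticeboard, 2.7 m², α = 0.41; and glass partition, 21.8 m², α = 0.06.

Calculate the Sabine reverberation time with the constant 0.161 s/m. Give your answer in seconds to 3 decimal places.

9.332 s

Summing Sᵢαᵢ: 9.780 + 19.800 + 1.260 + 6.600 + 1.107 + 1.308 → A = 39.855 sabins.
Volume V = 22 × 15 × 7 = 2310 m³.
RT60 = 0.161 · V / A = 0.161 × 2310 / 39.855 = 9.332 s.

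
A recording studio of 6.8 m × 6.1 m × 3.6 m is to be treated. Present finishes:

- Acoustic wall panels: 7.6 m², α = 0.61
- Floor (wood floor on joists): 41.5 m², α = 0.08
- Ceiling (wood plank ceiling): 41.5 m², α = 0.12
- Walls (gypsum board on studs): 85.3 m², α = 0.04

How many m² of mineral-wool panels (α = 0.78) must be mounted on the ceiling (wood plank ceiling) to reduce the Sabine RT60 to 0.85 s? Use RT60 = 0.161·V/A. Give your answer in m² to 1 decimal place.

Total absorption A₁ = 7.6·0.61 + 41.5·0.08 + 41.5·0.12 + 85.3·0.04
  = 4.636 + 3.320 + 4.980 + 3.412 = 16.348 m² sabins.
Required A₂ = 0.161·149.328/0.85 = 28.284 sabins.
Absorption to add: 28.284 − 16.348 = 11.936 sabins.
Net gain per m²: Δα = 0.78 − 0.12 = 0.66.
Panel area = 11.936 / 0.66 = 18.1 m².

18.1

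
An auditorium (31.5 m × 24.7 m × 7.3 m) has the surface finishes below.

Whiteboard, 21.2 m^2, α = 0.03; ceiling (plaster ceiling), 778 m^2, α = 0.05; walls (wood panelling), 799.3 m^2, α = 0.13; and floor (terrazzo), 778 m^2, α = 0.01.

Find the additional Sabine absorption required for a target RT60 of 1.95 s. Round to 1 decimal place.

317.7 sabins

Equivalent absorption area: A₁ = 21.2*0.03 + 778*0.05 + 799.3*0.13 + 778*0.01 = 151.225 m^2.
For T = 1.95 s, need A₂ = 0.161·V/T = 0.161·5679.765/1.95 = 468.945 sabins.
Additional absorption ΔA = 468.945 − 151.225 = 317.7 sabins.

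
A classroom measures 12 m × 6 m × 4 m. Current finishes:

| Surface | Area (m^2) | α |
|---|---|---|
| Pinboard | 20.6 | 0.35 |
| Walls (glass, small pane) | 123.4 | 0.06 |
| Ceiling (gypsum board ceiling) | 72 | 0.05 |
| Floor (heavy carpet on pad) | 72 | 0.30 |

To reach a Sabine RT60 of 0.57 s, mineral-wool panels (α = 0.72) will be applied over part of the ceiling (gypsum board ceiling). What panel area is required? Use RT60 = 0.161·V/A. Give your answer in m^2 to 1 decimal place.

62.0

Summing Sᵢαᵢ: 7.210 + 7.404 + 3.600 + 21.600 → A₁ = 39.814 sabins.
V = 288 m³. Target absorption A₂ = 0.161 × 288 / 0.57 = 81.347 sabins.
Absorption to add: 81.347 − 39.814 = 41.533 sabins.
Net gain per m^2: Δα = 0.72 − 0.05 = 0.67.
Panel area = 41.533 / 0.67 = 62.0 m^2.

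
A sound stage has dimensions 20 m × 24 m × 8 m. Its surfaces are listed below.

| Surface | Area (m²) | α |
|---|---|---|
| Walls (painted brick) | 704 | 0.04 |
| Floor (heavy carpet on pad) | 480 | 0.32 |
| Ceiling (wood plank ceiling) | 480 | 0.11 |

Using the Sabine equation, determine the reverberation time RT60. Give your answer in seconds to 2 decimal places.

Summing Sᵢαᵢ: 28.160 + 153.600 + 52.800 → A = 234.560 sabins.
Volume V = 20 × 24 × 8 = 3840 m³.
T = 0.161 V/A = 0.161·3840/234.560 = 2.64 s.

2.64 s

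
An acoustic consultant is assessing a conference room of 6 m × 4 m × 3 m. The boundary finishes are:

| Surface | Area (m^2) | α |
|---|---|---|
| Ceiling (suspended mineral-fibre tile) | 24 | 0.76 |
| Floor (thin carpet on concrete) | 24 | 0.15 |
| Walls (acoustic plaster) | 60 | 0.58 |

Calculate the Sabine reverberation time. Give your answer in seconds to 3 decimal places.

0.205 s

Equivalent absorption area: A = 24*0.76 + 24*0.15 + 60*0.58 = 56.640 m^2.
Room volume: 72 m³.
T = 0.161 V/A = 0.161·72/56.640 = 0.205 s.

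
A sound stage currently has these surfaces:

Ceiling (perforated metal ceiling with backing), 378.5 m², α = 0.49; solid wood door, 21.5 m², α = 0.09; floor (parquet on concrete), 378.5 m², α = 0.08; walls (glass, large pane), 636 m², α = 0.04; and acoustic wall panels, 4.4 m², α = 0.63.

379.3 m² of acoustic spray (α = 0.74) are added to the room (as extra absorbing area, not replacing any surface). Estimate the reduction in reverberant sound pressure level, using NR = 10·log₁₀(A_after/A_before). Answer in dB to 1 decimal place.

3.3 dB

A_before = Σ Sᵢαᵢ = 378.5·0.49 + 21.5·0.09 + 378.5·0.08 + 636·0.04 + 4.4·0.63 = 245.892 sabins.
Added absorption = 379.3 × 0.74 = 280.682 sabins.
A_after = 245.892 + 280.682 = 526.574 sabins.
Reduction = 10 log₁₀(A_after/A_before) = 10 log₁₀(2.1415) = 3.3 dB.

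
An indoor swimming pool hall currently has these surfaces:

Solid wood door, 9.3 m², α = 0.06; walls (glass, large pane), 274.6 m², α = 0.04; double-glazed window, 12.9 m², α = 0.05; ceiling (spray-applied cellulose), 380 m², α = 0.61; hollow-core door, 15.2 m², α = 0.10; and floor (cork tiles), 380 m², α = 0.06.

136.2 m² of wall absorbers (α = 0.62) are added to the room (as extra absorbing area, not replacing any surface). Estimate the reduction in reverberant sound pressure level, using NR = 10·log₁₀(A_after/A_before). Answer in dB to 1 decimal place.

Equivalent absorption area: A_before = 9.3*0.06 + 274.6*0.04 + 12.9*0.05 + 380*0.61 + 15.2*0.10 + 380*0.06 = 268.307 m².
Added absorption = 136.2 × 0.62 = 84.444 sabins.
A_after = 268.307 + 84.444 = 352.751 sabins.
NR = 10·log₁₀(352.751/268.307) = 1.2 dB.

1.2 dB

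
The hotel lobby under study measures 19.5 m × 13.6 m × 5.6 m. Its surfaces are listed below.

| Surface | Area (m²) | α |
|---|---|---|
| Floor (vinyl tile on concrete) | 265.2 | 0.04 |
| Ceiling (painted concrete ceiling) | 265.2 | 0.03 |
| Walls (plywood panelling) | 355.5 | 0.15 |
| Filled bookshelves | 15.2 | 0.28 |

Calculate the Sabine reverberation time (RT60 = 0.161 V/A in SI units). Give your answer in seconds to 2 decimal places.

3.14 s

Equivalent absorption area: A = 265.2·0.04 + 265.2·0.03 + 355.5·0.15 + 15.2·0.28 = 76.145 m².
Room volume: 1485.12 m³.
T = 0.161 V/A = 0.161·1485.12/76.145 = 3.14 s.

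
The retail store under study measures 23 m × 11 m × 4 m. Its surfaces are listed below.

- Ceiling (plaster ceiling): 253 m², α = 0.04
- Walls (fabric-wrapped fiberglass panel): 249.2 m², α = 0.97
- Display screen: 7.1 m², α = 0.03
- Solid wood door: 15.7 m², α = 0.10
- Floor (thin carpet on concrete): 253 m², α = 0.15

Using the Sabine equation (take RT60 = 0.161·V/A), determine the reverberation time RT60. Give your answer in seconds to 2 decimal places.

A = Σ Sᵢαᵢ = 253*0.04 + 249.2*0.97 + 7.1*0.03 + 15.7*0.10 + 253*0.15 = 291.577 sabins.
V = 23·11·4 = 1012 m³.
T = 0.161 V/A = 0.161·1012/291.577 = 0.56 s.

0.56 sec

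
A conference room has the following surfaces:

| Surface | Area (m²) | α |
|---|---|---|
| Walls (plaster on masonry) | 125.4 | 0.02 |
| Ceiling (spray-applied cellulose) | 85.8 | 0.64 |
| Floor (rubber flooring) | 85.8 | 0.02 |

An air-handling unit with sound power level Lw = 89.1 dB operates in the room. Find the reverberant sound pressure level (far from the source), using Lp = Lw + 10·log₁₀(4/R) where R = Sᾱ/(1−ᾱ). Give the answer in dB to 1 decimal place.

76.4 dB

Σ(Sᵢαᵢ) = 125.4×0.02 + 85.8×0.64 + 85.8×0.02 = 59.136; total area S = 297.0 m².
ᾱ = 59.136/297.0 = 0.1991; R = Sᾱ/(1−ᾱ) = 59.136/(1−0.1991) = 73.837 m².
Lp = Lw + 10 log₁₀(4/R) = 89.1 -12.66 = 76.4 dB.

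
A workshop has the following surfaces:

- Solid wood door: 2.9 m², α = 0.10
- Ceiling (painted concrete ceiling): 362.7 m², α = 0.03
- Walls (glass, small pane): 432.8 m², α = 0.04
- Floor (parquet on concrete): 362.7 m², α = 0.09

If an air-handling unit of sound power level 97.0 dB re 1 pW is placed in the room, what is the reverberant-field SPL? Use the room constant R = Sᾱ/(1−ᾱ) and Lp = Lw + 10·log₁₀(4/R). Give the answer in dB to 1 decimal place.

84.9 dB

Σ(Sᵢαᵢ) = 2.9·0.10 + 362.7·0.03 + 432.8·0.04 + 362.7·0.09 = 61.126; total area S = 1161.1 m².
ᾱ = 0.0526, so room constant R = A/(1−ᾱ) = 64.520 m².
Lp = Lw + 10 log₁₀(4/R) = 97.0 -12.08 = 84.9 dB.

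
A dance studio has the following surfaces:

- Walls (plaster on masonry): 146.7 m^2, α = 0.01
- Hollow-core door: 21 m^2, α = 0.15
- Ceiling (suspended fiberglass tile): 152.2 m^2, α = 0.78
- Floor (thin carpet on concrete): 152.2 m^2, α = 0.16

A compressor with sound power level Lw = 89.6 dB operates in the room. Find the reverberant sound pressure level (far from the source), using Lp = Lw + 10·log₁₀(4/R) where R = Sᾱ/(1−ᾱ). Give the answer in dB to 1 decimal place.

72.3 dB

Σ(Sᵢαᵢ) = 146.7·0.01 + 21·0.15 + 152.2·0.78 + 152.2·0.16 = 147.685; total area S = 472.1 m^2.
ᾱ = 147.685/472.1 = 0.3128; R = Sᾱ/(1−ᾱ) = 147.685/(1−0.3128) = 214.908 m^2.
Lp = Lw + 10 log₁₀(4/R) = 89.6 -17.30 = 72.3 dB.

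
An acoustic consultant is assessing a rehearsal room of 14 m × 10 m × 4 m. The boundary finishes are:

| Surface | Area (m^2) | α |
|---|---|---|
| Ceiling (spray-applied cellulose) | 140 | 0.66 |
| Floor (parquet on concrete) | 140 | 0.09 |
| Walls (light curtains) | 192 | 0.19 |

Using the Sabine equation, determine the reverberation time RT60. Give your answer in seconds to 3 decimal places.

0.637 s

Equivalent absorption area: A = 140×0.66 + 140×0.09 + 192×0.19 = 141.480 m^2.
Volume V = 14 × 10 × 4 = 560 m³.
RT60 = 0.161 · V / A = 0.161 × 560 / 141.480 = 0.637 s.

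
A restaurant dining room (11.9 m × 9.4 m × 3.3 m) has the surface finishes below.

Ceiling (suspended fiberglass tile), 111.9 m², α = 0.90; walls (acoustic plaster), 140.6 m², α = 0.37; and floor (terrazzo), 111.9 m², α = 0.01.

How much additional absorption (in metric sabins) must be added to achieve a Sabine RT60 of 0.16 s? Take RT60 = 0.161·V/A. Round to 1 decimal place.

217.6 sabins

A₁ = Σ Sᵢαᵢ = 111.9*0.90 + 140.6*0.37 + 111.9*0.01 = 153.851 sabins.
Target A₂ = 0.161·369.138/0.16 = 371.445 sabins (V = 369.138 m³).
Additional absorption ΔA = 371.445 − 153.851 = 217.6 sabins.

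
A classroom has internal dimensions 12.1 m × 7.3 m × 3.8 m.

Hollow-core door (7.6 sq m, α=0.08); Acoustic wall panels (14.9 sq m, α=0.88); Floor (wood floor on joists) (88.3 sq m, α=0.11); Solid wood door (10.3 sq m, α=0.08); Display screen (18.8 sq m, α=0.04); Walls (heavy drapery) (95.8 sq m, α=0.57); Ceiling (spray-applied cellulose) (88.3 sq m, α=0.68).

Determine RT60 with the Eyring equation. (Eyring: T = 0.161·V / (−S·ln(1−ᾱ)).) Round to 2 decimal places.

0.30 sec

S = Σ Sᵢ = 324.0 sq m.
Absorption A = 7.6·0.08 + 14.9·0.88 + 88.3·0.11 + 10.3·0.08 + 18.8·0.04 + 95.8·0.57 + 88.3·0.68 = 139.659 sabins.
ᾱ = 139.659 / 324.0 = 0.4310.
Eyring denominator: −S ln(1−ᾱ) = 182.695.
V = 12.1 × 7.3 × 3.8 = 335.654 m³.
T = 0.161·V/[−S·ln(1−ᾱ)] = 0.161·335.654/182.695 = 0.30 s.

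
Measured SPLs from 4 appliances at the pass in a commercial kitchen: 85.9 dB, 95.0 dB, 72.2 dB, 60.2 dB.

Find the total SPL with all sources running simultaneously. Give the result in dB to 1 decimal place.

Converting to relative power and adding: 10^(85.9/10) + 10^(95.0/10) + 10^(72.2/10) + 10^(60.2/10) = 3.569e+09.
L_total = 10·log₁₀(3.569e+09) = 95.5 dB.

95.5 dB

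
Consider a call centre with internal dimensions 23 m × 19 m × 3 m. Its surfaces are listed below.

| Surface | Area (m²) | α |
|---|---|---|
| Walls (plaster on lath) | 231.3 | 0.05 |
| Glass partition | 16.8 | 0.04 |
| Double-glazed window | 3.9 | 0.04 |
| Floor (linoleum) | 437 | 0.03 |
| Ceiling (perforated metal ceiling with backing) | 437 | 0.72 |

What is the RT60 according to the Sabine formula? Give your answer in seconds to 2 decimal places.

0.62 s

A = Σ Sᵢαᵢ = 231.3*0.05 + 16.8*0.04 + 3.9*0.04 + 437*0.03 + 437*0.72 = 340.143 sabins.
Room volume: 1311 m³.
Sabine: RT60 = 0.161 × 1311 / 340.143 = 0.62 s.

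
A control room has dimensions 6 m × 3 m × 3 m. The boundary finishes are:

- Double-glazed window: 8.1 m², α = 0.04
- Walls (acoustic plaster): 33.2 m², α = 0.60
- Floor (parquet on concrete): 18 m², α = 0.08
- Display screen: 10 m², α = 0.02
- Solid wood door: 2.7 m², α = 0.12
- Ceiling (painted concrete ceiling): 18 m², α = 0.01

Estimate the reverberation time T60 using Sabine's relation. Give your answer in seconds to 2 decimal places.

Total absorption A = 8.1×0.04 + 33.2×0.60 + 18×0.08 + 10×0.02 + 2.7×0.12 + 18×0.01
  = 0.324 + 19.920 + 1.440 + 0.200 + 0.324 + 0.180 = 22.388 m² sabins.
V = 6·3·3 = 54 m³.
T = 0.161 V/A = 0.161·54/22.388 = 0.39 s.

0.39 s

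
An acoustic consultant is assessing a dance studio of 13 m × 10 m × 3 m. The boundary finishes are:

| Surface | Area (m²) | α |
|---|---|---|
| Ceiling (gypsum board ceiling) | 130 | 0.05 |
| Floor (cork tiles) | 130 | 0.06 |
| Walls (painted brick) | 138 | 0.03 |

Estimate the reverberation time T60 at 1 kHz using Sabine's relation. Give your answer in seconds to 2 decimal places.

A = Σ Sᵢαᵢ = 130*0.05 + 130*0.06 + 138*0.03 = 18.440 sabins.
Volume V = 13 × 10 × 3 = 390 m³.
RT60 = 0.161 · V / A = 0.161 × 390 / 18.440 = 3.41 s.

3.41 sec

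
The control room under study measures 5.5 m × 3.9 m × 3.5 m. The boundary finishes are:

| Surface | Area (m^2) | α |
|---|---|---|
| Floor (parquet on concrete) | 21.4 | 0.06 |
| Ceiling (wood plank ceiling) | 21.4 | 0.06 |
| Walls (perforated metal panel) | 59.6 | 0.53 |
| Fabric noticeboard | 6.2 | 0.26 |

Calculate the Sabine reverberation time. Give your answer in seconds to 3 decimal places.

0.338 sec

A = Σ Sᵢαᵢ = 21.4*0.06 + 21.4*0.06 + 59.6*0.53 + 6.2*0.26 = 35.768 sabins.
Room volume: 75.075 m³.
T = 0.161 V/A = 0.161·75.075/35.768 = 0.338 s.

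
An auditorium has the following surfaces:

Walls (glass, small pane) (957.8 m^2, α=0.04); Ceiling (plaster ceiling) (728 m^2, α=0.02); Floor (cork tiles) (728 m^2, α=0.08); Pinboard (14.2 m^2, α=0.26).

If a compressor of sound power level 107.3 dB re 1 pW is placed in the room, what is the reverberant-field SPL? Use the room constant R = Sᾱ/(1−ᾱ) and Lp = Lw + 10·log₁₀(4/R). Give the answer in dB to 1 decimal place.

92.5 dB

A = 114.804 sabins; S = 2428.0 m^2.
ᾱ = 114.804/2428.0 = 0.0473; R = Sᾱ/(1−ᾱ) = 114.804/(1−0.0473) = 120.504 m^2.
Lp = 107.3 + 10·log₁₀(4/120.504) = 107.3 + (-14.79) = 92.5 dB.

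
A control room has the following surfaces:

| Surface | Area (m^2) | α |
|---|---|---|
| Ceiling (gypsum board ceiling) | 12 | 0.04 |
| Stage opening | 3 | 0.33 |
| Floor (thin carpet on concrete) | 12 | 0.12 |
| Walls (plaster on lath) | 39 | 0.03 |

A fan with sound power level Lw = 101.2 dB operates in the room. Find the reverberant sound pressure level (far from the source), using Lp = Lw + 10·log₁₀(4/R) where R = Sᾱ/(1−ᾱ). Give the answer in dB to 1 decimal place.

A = 4.080 sabins; S = 66.0 m^2.
ᾱ = 0.0618, so room constant R = A/(1−ᾱ) = 4.349 m^2.
Lp = 101.2 + 10·log₁₀(4/4.349) = 101.2 + (-0.36) = 100.8 dB.

100.8 dB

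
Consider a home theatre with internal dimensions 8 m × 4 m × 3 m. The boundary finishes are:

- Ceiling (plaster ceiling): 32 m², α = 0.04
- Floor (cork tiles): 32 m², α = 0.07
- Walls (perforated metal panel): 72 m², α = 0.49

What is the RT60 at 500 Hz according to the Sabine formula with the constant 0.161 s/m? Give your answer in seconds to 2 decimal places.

Equivalent absorption area: A = 32·0.04 + 32·0.07 + 72·0.49 = 38.800 m².
Room volume: 96 m³.
RT60 = 0.161 · V / A = 0.161 × 96 / 38.800 = 0.40 s.

0.40 seconds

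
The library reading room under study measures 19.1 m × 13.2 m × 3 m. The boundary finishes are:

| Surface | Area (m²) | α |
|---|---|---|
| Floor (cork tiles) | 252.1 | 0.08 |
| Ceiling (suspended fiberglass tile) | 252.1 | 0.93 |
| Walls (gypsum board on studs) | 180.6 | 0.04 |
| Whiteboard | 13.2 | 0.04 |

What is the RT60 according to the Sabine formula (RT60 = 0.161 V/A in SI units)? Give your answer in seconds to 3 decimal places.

Equivalent absorption area: A = 252.1*0.08 + 252.1*0.93 + 180.6*0.04 + 13.2*0.04 = 262.373 m².
Volume V = 19.1 × 13.2 × 3 = 756.36 m³.
RT60 = 0.161 · V / A = 0.161 × 756.36 / 262.373 = 0.464 s.

0.464 seconds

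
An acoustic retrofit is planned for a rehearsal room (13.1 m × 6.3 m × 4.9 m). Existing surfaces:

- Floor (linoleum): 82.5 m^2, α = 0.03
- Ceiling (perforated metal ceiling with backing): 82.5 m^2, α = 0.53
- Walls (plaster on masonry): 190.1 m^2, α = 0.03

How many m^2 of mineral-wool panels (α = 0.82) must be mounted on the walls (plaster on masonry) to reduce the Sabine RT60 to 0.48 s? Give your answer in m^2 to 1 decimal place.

106.0

A₁ = Σ Sᵢαᵢ = 82.5·0.03 + 82.5·0.53 + 190.1·0.03 = 51.903 sabins.
V = 404.397 m³. Target absorption A₂ = 0.161 × 404.397 / 0.48 = 135.641 sabins.
ΔA needed = 135.641 − 51.903 = 83.738 sabins.
Each m^2 of panel replacing the walls (plaster on masonry) adds (0.82 − 0.03) = 0.79 sabins.
Panel area = 83.738 / 0.79 = 106.0 m^2.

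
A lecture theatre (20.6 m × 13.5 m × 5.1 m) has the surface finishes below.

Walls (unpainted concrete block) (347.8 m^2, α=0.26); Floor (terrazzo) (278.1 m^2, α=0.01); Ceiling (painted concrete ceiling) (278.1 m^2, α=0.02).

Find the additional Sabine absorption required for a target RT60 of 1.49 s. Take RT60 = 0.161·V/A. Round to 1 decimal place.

54.5 sabins

Total absorption A₁ = 347.8*0.26 + 278.1*0.01 + 278.1*0.02
  = 90.428 + 2.781 + 5.562 = 98.771 m^2 sabins.
V = 1418.31 m³. Required absorption A₂ = 0.161 × 1418.31 / 1.49 = 153.254 sabins.
Shortfall: 153.254 − 98.771 = 54.5 sabins.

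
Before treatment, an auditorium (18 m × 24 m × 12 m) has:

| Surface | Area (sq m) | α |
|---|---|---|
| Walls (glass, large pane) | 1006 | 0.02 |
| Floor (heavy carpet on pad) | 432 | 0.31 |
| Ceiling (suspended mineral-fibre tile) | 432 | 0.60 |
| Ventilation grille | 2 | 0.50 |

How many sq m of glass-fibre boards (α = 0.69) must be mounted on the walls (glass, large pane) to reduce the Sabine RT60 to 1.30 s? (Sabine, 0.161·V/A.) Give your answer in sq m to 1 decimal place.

Total absorption A₁ = 1006*0.02 + 432*0.31 + 432*0.60 + 2*0.50
  = 20.120 + 133.920 + 259.200 + 1.000 = 414.240 sq m sabins.
V = 5184 m³. Target absorption A₂ = 0.161 × 5184 / 1.30 = 642.018 sabins.
Absorption to add: 642.018 − 414.240 = 227.778 sabins.
Net gain per sq m: Δα = 0.69 − 0.02 = 0.67.
Panel area = 227.778 / 0.67 = 340.0 sq m.

340.0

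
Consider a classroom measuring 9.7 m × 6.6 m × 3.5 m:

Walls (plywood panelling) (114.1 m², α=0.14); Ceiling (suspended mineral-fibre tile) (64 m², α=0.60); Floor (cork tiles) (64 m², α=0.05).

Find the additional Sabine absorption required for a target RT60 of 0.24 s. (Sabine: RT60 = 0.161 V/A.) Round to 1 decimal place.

A₁ = Σ Sᵢαᵢ = 114.1×0.14 + 64×0.60 + 64×0.05 = 57.574 sabins.
For T = 0.24 s, need A₂ = 0.161·V/T = 0.161·224.07/0.24 = 150.314 sabins.
ΔA = A₂ − A₁ = 150.314 − 57.574 = 92.7 sabins.

92.7 sabins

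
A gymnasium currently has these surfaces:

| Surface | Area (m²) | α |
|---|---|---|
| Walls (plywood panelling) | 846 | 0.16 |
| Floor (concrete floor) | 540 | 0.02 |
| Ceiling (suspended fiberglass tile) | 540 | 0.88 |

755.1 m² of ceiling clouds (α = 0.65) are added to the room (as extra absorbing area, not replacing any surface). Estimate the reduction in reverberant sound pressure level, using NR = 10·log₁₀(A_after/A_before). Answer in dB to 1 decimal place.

Total absorption A_before = 846×0.16 + 540×0.02 + 540×0.88
  = 135.360 + 10.800 + 475.200 = 621.360 m² sabins.
Treatment contributes 755.1·0.65 = 490.815 sabins.
A_after = 621.360 + 490.815 = 1112.175 sabins.
NR = 10·log₁₀(1112.175/621.360) = 2.5 dB.

2.5 dB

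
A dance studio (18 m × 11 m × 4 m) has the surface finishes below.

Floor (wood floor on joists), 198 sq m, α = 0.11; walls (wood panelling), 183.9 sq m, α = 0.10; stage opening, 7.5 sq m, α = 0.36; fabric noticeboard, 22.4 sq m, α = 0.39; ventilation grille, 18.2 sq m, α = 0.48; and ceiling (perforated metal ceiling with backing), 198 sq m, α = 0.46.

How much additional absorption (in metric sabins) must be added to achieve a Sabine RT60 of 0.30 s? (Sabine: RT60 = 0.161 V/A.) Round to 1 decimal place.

A₁ = Σ Sᵢαᵢ = 198·0.11 + 183.9·0.10 + 7.5·0.36 + 22.4·0.39 + 18.2·0.48 + 198·0.46 = 151.422 sabins.
For T = 0.30 s, need A₂ = 0.161·V/T = 0.161·792/0.30 = 425.040 sabins.
Shortfall: 425.040 − 151.422 = 273.6 sabins.

273.6 sabins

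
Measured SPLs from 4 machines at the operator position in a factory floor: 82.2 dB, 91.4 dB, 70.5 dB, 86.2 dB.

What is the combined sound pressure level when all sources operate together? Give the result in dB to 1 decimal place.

93.0 dB

Σ 10^(Lᵢ/10) = 1.974e+09.
Back to dB: 10·log₁₀ Σ = 93.0 dB.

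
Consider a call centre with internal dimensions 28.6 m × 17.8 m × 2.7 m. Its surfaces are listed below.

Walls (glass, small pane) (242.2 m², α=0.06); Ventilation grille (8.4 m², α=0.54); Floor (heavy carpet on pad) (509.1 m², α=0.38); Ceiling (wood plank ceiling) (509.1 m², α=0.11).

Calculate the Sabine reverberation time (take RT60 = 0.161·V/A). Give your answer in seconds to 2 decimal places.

Summing Sᵢαᵢ: 14.532 + 4.536 + 193.458 + 56.001 → A = 268.527 sabins.
V = 28.6·17.8·2.7 = 1374.516 m³.
RT60 = 0.161 · V / A = 0.161 × 1374.516 / 268.527 = 0.82 s.

0.82 s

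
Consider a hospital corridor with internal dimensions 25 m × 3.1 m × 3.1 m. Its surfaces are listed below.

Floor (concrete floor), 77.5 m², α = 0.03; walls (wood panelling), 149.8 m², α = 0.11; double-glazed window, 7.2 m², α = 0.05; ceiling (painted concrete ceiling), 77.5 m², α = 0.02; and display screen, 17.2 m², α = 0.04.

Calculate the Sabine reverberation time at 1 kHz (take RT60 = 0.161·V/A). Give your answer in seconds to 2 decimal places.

Total absorption A = 77.5·0.03 + 149.8·0.11 + 7.2·0.05 + 77.5·0.02 + 17.2·0.04
  = 2.325 + 16.478 + 0.360 + 1.550 + 0.688 = 21.401 m² sabins.
Room volume: 240.25 m³.
T = 0.161 V/A = 0.161·240.25/21.401 = 1.81 s.

1.81 s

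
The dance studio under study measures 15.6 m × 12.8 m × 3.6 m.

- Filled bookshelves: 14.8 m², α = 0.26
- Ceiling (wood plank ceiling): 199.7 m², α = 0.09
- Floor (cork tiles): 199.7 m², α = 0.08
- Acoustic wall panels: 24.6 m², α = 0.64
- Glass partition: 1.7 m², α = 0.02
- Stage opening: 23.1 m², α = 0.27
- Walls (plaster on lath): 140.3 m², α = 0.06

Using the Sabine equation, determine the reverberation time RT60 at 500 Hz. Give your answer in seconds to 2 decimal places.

1.70 s

Summing Sᵢαᵢ: 3.848 + 17.973 + 15.976 + 15.744 + 0.034 + 6.237 + 8.418 → A = 68.230 sabins.
Room volume: 718.848 m³.
RT60 = 0.161 · V / A = 0.161 × 718.848 / 68.230 = 1.70 s.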